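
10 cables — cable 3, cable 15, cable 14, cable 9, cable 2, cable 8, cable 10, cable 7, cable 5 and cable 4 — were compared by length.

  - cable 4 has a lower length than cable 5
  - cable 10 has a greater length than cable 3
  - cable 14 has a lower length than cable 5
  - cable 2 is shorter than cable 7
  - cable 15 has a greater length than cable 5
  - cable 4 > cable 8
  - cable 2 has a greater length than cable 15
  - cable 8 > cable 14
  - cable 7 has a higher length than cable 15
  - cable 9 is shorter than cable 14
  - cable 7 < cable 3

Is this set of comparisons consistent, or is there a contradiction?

consistent

Every relation is compatible with cable 9 < cable 14 < cable 8 < cable 4 < cable 5 < cable 15 < cable 2 < cable 7 < cable 3 < cable 10; the set is consistent.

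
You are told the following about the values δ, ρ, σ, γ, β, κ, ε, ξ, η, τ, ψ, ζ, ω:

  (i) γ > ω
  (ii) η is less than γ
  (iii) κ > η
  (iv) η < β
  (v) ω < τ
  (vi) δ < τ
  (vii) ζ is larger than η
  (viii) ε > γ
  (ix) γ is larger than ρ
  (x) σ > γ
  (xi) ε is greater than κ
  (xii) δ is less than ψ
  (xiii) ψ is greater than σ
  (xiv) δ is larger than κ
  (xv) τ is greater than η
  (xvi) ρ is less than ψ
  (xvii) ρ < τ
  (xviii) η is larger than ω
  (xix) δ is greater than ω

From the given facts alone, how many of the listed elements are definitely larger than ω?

Directly above ω: η, γ, δ, τ.
One step further: κ, σ, ε, β, ψ, ζ (10 so far).
Nothing else is reachable above ω; 10 in all.

10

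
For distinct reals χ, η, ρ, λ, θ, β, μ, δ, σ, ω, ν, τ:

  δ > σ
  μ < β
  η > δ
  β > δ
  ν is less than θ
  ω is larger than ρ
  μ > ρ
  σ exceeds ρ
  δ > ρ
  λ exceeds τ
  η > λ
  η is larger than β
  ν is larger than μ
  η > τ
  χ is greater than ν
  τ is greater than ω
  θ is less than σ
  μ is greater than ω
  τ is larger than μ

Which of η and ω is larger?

The relevant relations are ω < μ; μ < ν; ν < θ; θ < σ; σ < δ; δ < β; β < η.
Together: ω < μ < ν < θ < σ < δ < β < η.
So ω < η; η is the larger of the two.

η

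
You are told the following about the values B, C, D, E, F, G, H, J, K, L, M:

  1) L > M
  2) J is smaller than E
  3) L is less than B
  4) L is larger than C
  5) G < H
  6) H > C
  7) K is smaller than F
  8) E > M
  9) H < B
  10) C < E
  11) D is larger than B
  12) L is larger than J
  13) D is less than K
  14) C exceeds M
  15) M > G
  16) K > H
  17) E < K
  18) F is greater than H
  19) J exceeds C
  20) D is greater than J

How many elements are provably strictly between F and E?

1

The relations place E below F. An element lies strictly between them when it is forced above E and also forced below F.
Above E: {K}. Below F: {G, M, C, J, H, L, B, D, K}.
Intersection: {K} — 1.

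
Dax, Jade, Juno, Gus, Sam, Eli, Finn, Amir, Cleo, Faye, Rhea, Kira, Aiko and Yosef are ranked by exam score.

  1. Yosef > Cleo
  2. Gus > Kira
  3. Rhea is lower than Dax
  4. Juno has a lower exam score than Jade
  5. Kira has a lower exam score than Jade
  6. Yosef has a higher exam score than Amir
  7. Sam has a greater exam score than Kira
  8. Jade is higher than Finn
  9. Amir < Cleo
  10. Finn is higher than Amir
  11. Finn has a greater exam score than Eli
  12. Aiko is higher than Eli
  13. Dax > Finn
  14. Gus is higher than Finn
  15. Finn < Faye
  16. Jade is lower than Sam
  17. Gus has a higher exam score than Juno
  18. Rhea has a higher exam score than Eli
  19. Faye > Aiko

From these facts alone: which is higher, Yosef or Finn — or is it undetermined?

Following every chain through Finn: above Finn we get Jade, Gus, Sam, Faye, Dax; below Finn we get Amir, Eli.
Yosef is not reached, and no chain runs the other way from Yosef to Finn.
So the given relations leave the order of Finn and Yosef undetermined.

undetermined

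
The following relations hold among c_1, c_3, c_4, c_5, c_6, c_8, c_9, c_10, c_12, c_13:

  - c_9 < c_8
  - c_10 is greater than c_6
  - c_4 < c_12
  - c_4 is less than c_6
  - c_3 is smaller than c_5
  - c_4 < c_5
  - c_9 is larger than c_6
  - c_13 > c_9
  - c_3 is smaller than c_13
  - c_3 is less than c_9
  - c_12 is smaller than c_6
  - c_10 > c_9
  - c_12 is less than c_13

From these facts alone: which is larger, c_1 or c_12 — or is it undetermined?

Following every chain through c_1: nothing is chained to c_1.
c_12 is not reached, and no chain runs the other way from c_12 to c_1.
So the given relations leave the order of c_1 and c_12 undetermined.

undetermined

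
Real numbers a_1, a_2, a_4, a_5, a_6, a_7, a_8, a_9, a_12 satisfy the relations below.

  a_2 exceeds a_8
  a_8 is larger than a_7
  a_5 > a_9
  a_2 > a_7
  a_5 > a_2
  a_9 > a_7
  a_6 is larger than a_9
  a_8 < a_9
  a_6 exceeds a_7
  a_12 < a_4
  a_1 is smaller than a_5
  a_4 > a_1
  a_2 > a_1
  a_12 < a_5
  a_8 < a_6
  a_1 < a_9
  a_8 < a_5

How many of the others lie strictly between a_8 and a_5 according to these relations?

2

Chaining upward from a_8 reaches: a_9, a_2, a_6.
Chaining downward from a_5 reaches: a_7, a_1, a_12, a_9, a_2.
Strictly between a_8 and a_5 are those in both lists: a_9, a_2 — 2 elements.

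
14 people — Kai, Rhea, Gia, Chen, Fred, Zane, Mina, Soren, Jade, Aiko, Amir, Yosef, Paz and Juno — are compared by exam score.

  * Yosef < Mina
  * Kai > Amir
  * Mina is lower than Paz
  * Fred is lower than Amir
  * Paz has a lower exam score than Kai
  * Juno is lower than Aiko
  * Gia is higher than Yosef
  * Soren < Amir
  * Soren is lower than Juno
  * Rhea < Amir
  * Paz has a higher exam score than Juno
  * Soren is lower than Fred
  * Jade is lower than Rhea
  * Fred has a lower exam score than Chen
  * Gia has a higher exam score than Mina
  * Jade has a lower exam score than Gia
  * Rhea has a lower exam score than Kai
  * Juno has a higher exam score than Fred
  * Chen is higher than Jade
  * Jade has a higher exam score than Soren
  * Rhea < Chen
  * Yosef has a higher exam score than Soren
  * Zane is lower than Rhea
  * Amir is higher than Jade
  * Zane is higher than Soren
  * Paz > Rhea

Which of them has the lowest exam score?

Soren

Chaining upward from Soren: directly above it, Fred, Yosef, Jade, Zane, Juno, Amir; then Rhea, Aiko, Mina, Chen, Gia, Paz, Kai.
That covers every other element, and nothing is given below Soren, so Soren is the lowest exam score.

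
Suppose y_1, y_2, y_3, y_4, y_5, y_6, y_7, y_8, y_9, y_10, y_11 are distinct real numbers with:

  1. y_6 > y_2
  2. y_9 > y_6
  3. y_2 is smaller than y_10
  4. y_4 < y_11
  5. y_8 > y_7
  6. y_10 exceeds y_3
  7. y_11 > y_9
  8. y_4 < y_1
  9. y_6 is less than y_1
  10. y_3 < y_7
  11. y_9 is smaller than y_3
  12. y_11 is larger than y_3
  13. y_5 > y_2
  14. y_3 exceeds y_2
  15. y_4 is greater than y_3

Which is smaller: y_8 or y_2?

y_2

Link the given pairs in sequence: y_2 < y_6; y_6 < y_9; y_9 < y_3; y_3 < y_7; y_7 < y_8.
Together: y_2 < y_6 < y_9 < y_3 < y_7 < y_8.
So y_2 < y_8; y_2 is the smaller of the two.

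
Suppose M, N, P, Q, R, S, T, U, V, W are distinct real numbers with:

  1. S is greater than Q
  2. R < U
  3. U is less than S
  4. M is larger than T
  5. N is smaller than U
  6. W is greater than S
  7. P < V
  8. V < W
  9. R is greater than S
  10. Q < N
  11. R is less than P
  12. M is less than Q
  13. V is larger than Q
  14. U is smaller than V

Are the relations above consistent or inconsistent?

inconsistent

We have R < U stated directly, yet also U < S < R by chaining the others — so U < R. Contradiction.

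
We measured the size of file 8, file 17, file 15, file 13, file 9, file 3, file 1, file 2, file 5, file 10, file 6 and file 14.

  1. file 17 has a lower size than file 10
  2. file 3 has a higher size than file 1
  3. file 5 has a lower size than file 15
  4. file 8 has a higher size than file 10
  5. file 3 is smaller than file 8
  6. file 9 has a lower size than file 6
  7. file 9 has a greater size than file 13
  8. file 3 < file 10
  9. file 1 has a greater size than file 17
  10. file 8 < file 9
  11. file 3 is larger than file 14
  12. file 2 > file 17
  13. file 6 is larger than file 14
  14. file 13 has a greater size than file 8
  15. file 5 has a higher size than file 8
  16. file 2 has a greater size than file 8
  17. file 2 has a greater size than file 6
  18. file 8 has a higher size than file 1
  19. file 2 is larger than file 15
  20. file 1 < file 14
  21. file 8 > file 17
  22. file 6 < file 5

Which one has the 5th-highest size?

Piecing the relations together gives one ordering: file 17 < file 1 < file 14 < file 3 < file 10 < file 8 < file 13 < file 9 < file 6 < file 5 < file 15 < file 2.
The 5th largest is file 9.

file 9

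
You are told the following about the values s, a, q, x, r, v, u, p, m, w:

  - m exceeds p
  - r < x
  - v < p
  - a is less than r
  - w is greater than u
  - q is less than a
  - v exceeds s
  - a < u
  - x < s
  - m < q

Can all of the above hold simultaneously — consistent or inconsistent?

inconsistent

We have a < r stated directly, yet also r < x < s < v < p < m < q < a by chaining the others — so r < a. Contradiction.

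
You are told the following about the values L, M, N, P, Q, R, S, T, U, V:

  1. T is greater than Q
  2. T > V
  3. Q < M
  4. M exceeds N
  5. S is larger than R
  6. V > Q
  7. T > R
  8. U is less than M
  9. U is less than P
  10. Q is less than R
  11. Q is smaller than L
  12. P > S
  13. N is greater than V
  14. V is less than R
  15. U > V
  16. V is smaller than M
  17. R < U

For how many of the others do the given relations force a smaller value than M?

5

The elements the relations force below M are Q, V, N, R, U — no chain reaches any other.
That is 5.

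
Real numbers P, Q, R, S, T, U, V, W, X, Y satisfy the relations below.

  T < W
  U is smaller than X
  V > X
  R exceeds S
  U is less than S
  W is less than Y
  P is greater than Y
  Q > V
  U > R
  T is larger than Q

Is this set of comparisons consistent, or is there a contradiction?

inconsistent

Chaining the given relations yields S < R < U, so S < U. But one relation states U < S. These cannot both hold.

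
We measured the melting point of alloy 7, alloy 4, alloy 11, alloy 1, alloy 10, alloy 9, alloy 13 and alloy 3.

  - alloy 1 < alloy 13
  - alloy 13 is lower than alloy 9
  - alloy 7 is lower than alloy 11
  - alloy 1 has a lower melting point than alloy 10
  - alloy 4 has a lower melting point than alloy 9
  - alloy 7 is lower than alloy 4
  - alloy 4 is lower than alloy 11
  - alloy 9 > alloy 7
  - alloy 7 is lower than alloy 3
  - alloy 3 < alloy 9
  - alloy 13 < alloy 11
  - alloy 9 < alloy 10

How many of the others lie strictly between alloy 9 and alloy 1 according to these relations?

1

Chaining upward from alloy 1 reaches: alloy 13, alloy 11, alloy 10.
Chaining downward from alloy 9 reaches: alloy 7, alloy 4, alloy 13, alloy 3.
Strictly between alloy 1 and alloy 9 are those in both lists: alloy 13 — 1 element.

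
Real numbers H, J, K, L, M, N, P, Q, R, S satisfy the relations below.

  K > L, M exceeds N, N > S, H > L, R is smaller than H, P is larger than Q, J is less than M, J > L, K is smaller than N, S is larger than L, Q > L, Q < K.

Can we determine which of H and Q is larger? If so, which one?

undetermined

Following every chain through Q: above Q we get K, P, N, M; below Q we get L.
H is not reached, and no chain runs the other way from H to Q.
So the given relations leave the order of Q and H undetermined.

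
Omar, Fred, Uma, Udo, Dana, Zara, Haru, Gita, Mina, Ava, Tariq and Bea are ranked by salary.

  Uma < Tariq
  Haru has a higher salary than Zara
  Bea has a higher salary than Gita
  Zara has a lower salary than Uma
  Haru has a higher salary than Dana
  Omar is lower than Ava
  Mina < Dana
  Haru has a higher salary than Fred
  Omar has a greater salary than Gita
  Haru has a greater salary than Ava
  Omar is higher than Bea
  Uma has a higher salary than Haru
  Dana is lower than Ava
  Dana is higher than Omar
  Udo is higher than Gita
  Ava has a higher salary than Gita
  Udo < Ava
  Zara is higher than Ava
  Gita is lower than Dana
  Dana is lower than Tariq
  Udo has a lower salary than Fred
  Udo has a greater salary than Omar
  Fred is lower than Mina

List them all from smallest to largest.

Gita < Bea < Omar < Udo < Fred < Mina < Dana < Ava < Zara < Haru < Uma < Tariq

The consecutive links are each given: Gita < Bea; Bea < Omar; Omar < Udo; Udo < Fred; Fred < Mina; Mina < Dana; Dana < Ava; Ava < Zara; Zara < Haru; Haru < Uma; Uma < Tariq.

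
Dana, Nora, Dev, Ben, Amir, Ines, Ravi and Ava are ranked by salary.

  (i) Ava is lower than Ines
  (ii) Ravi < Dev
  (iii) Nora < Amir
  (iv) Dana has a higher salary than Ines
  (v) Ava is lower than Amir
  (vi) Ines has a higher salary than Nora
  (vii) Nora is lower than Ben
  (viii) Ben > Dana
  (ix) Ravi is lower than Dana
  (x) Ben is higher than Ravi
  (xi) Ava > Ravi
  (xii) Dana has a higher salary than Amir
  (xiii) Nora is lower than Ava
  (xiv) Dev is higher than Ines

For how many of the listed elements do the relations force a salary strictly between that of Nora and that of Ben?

Chaining upward from Nora reaches: Ava, Ines, Amir, Dana, Dev.
Chaining downward from Ben reaches: Ravi, Ava, Ines, Amir, Dana.
Strictly between Nora and Ben are those in both lists: Ava, Ines, Amir, Dana — 4 elements.

4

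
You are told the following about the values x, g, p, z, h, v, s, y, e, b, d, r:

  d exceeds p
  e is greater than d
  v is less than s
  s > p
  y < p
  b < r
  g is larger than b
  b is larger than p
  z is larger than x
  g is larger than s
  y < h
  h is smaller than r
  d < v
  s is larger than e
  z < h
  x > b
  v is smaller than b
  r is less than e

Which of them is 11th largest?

Piecing the relations together gives one ordering: y < p < d < v < b < x < z < h < r < e < s < g.
Counting 11 from the largest end gives p.

p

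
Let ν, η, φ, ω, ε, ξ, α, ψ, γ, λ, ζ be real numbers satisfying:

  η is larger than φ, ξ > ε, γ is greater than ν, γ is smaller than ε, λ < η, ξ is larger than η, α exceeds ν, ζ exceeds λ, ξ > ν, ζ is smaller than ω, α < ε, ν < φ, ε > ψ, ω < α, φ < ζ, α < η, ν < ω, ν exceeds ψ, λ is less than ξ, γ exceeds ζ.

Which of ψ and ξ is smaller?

Link the given pairs in sequence: ψ < ν; ν < φ; φ < ζ; ζ < ω; ω < α; α < η; η < ξ.
Chaining these gives ψ < ν < φ < ζ < ω < α < η < ξ.
So ψ < ξ; ψ is the smaller of the two.

ψ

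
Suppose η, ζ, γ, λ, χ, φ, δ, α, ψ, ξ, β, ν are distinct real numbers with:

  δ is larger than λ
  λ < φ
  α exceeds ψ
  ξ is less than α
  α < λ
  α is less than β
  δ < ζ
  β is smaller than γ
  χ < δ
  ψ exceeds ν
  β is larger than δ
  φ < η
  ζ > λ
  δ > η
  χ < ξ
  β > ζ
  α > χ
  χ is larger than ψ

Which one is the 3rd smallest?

χ

Chaining the given pairs: ν < ψ < χ < ξ < α < λ < φ < η < δ < ζ < β < γ.
Counting 3 from the smallest end gives χ.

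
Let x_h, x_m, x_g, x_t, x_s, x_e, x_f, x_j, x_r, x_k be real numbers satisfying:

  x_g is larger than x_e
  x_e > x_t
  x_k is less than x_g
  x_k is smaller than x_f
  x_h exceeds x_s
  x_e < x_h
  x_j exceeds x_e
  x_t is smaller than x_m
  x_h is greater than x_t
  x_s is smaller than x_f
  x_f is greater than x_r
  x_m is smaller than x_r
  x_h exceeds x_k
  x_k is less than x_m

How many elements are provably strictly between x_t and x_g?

1

The relations place x_t below x_g. An element lies strictly between them when it is forced above x_t and also forced below x_g.
Above x_t: {x_e, x_j, x_h, x_m, x_r, x_f}. Below x_g: {x_k, x_e}.
Intersection: {x_e} — 1.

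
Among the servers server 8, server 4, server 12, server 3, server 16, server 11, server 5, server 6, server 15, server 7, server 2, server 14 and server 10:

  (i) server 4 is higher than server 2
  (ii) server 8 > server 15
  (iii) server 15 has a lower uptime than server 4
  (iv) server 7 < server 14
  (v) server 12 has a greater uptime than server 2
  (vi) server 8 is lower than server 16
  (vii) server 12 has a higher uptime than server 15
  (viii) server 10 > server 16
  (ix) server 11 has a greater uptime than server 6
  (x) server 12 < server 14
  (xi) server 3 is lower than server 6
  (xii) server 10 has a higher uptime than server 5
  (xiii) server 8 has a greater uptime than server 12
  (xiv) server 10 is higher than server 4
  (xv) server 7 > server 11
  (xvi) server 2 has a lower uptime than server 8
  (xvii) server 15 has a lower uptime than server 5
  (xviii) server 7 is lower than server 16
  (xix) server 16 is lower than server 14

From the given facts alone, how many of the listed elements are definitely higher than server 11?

From server 11 the given relations immediately reach server 7.
From those, server 16, server 14 — 3 in total.
From those, server 10 — 4 in total.
No other element is forced above server 11 by the given relations, so the count is 4.

4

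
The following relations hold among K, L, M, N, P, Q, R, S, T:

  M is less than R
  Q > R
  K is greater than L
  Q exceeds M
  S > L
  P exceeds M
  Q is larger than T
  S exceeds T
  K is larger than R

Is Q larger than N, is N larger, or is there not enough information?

Following every chain through N: nothing is chained to N.
Q is not reached, and no chain runs the other way from Q to N.
So the given relations leave the order of N and Q undetermined.

undetermined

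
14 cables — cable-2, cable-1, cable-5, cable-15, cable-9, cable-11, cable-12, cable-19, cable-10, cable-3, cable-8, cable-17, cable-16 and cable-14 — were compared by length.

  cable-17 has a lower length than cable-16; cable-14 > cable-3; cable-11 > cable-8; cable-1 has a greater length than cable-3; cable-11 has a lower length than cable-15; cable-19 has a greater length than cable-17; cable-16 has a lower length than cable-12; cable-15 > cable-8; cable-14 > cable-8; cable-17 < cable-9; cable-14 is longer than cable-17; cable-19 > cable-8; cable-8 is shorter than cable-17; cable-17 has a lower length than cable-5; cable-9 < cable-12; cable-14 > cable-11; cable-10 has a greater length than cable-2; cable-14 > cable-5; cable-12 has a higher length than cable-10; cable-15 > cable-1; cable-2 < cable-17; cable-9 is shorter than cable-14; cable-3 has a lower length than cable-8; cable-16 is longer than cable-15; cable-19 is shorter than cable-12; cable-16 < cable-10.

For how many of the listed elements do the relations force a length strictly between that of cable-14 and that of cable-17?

2

The relations place cable-17 below cable-14. An element lies strictly between them when it is forced above cable-17 and also forced below cable-14.
Above cable-17: {cable-9, cable-16, cable-19, cable-5, cable-10, cable-12}. Below cable-14: {cable-2, cable-3, cable-8, cable-11, cable-9, cable-5}.
Intersection: {cable-9, cable-5} — 2.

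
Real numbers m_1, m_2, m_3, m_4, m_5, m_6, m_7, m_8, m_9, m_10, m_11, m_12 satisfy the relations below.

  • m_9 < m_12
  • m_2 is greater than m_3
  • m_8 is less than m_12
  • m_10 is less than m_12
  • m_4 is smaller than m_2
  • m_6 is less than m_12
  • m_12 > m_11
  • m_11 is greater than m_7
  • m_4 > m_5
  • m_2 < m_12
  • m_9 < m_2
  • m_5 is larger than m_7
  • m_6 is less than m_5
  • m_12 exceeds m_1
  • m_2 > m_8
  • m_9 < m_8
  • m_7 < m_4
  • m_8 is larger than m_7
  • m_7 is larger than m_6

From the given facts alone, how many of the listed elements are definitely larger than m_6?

7

From m_6 the given relations immediately reach m_7, m_5, m_12.
From those, m_11, m_8, m_4 — 6 in total.
From those, m_2 — 7 in total.
Nothing else is reachable above m_6; 7 in all.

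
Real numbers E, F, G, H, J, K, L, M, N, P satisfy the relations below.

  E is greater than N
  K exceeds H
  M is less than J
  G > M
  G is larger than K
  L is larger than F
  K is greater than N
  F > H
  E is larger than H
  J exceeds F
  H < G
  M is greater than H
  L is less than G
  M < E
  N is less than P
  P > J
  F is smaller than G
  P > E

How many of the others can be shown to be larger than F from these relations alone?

Directly above F: L, J, G.
One step further: P (4 so far).
No other element is forced above F by the given relations, so the count is 4.

4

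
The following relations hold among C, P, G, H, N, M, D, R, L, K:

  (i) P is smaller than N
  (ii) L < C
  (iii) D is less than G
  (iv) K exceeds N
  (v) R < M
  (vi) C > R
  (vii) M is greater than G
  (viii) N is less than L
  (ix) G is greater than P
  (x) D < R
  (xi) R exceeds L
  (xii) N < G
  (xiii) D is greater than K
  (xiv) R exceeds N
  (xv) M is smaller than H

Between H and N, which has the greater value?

H

The relevant relations are N < K; K < D; D < R; R < M; M < H.
Chaining these gives N < K < D < R < M < H.
So N < H; H is the larger of the two.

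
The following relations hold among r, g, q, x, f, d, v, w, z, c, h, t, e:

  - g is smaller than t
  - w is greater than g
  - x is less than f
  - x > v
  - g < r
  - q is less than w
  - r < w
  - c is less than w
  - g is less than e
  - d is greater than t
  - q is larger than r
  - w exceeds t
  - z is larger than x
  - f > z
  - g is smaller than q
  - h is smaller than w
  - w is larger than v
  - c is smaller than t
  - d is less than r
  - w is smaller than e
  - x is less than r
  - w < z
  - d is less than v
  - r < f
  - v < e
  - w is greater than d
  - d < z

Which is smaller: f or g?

g < t and t < d give g < d.
Then d < v extends the chain to v.
With v < x: g < t < d < v < x.
Then x < r extends the chain to r.
With r < q: g < t < d < v < x < r < q.
Then q < w extends the chain to w.
Then w < z extends the chain to z.
Then z < f extends the chain to f.
So g < f; g is the smaller of the two.

g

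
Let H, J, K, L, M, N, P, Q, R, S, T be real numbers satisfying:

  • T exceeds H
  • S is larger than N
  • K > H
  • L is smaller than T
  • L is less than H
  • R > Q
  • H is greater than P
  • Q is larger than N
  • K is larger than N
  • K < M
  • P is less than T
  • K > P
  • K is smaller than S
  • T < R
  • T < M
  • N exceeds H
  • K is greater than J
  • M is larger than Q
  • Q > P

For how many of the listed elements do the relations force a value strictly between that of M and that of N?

The relations place N below M. An element lies strictly between them when it is forced above N and also forced below M.
Above N: {K, Q, R, S}. Below M: {J, P, L, H, T, K, Q}.
Intersection: {K, Q} — 2.

2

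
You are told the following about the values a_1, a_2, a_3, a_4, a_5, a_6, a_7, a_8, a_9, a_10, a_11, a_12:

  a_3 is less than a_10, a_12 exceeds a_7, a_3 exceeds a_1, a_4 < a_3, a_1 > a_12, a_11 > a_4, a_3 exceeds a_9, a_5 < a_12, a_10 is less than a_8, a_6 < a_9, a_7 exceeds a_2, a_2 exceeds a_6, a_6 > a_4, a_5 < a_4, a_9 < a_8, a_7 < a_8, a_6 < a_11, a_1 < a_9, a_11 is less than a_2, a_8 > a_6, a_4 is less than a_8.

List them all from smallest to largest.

a_5 < a_4 < a_6 < a_11 < a_2 < a_7 < a_12 < a_1 < a_9 < a_3 < a_10 < a_8

Each adjacent pair is fixed by a given relation: a_5 < a_4; a_4 < a_6; a_6 < a_11; a_11 < a_2; a_2 < a_7; a_7 < a_12; a_12 < a_1; a_1 < a_9; a_9 < a_3; a_3 < a_10; a_10 < a_8. Chaining them end to end gives the full order.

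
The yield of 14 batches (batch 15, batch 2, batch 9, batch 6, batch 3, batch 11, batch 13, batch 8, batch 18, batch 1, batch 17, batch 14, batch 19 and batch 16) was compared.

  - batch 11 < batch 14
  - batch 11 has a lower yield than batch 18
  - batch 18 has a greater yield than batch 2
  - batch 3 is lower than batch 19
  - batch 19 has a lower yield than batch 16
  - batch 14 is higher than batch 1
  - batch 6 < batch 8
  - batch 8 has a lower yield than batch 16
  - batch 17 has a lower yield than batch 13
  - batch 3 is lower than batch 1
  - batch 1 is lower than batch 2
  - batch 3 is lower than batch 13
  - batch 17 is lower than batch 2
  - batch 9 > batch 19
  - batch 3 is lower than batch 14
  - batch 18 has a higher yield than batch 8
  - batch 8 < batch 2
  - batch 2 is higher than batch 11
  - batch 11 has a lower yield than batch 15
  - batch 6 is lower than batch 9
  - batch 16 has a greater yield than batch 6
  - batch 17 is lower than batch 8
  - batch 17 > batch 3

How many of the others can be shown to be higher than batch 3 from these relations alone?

10

The elements the relations force above batch 3 are batch 19, batch 17, batch 8, batch 13, batch 1, batch 16, batch 2, batch 18, batch 9, batch 14 — no chain reaches any other.
That is 10.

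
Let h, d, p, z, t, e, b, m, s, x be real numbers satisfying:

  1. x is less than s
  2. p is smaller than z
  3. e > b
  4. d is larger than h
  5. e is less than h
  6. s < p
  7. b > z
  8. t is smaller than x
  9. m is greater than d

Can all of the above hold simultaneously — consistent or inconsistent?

consistent

Every relation is compatible with t < x < s < p < z < b < e < h < d < m; the set is consistent.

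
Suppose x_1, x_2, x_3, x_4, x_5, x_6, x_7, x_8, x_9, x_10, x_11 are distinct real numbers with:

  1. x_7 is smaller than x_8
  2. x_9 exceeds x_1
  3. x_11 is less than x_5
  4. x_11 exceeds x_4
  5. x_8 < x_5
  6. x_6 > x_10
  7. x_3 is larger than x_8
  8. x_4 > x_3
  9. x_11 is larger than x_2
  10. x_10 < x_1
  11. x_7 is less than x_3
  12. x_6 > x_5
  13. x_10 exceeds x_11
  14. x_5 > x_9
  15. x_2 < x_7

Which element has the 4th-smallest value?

Chaining the given pairs: x_2 < x_7 < x_8 < x_3 < x_4 < x_11 < x_10 < x_1 < x_9 < x_5 < x_6.
Counting 4 from the smallest end gives x_3.

x_3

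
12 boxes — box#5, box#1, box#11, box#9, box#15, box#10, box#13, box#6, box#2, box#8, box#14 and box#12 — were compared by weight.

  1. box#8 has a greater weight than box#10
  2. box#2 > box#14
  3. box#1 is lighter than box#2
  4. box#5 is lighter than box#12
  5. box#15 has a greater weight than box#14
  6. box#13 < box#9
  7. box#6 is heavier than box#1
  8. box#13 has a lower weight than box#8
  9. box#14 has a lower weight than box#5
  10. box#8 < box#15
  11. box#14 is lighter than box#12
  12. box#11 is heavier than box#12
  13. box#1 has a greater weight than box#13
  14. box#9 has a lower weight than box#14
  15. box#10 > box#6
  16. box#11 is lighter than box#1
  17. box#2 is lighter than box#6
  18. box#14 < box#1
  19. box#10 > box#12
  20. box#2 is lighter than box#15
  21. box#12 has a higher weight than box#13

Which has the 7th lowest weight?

Chaining the given pairs: box#13 < box#9 < box#14 < box#5 < box#12 < box#11 < box#1 < box#2 < box#6 < box#10 < box#8 < box#15.
The 7th smallest is box#1.

box#1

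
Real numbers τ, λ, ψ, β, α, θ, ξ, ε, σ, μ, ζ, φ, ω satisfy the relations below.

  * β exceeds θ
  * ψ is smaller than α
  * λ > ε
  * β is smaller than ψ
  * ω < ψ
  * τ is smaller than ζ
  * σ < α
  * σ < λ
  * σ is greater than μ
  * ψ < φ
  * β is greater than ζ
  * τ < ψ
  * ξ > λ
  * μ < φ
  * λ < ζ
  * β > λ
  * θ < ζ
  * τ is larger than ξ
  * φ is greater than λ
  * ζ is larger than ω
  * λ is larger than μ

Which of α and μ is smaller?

μ

The relevant relations are μ < σ; σ < λ; λ < ξ; ξ < τ; τ < ζ; ζ < β; β < ψ; ψ < α.
Chaining these gives μ < σ < λ < ξ < τ < ζ < β < ψ < α.
So μ < α; μ is the smaller of the two.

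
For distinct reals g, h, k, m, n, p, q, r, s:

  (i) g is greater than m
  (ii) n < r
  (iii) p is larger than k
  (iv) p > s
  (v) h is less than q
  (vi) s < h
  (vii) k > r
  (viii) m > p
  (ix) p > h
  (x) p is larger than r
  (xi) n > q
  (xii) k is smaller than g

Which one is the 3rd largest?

p

The consecutive relations fix a unique order: s < h < q < n < r < k < p < m < g.
The 3rd largest is p.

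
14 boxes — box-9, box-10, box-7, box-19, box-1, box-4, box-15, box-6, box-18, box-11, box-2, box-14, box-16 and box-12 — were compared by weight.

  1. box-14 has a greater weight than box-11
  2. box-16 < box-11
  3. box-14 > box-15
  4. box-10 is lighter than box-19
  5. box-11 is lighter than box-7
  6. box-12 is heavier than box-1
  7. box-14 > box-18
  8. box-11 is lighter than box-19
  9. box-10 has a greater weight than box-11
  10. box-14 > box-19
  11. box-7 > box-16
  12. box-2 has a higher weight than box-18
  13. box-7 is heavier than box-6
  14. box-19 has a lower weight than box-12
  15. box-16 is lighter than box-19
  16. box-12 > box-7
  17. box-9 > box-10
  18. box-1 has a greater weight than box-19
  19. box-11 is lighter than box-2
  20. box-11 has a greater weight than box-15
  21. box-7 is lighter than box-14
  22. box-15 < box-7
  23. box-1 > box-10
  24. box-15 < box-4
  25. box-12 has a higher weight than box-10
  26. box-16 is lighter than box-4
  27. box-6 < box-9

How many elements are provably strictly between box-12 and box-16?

5

The relations place box-16 below box-12. An element lies strictly between them when it is forced above box-16 and also forced below box-12.
Above box-16: {box-4, box-11, box-10, box-19, box-1, box-7, box-9, box-2, box-14}. Below box-12: {box-15, box-11, box-10, box-19, box-1, box-6, box-7}.
Intersection: {box-11, box-10, box-19, box-1, box-7} — 5.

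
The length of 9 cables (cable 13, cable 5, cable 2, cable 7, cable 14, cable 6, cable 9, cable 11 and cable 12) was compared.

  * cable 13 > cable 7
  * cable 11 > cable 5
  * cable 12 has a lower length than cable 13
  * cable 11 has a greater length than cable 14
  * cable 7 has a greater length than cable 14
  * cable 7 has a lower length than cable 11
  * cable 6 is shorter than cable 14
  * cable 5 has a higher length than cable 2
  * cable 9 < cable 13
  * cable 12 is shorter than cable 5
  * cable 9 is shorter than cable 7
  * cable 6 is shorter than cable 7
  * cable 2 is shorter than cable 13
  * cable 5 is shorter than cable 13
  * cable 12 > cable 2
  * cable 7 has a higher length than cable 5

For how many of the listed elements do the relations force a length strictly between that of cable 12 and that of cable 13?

Chaining upward from cable 12 reaches: cable 5, cable 7, cable 11.
Chaining downward from cable 13 reaches: cable 2, cable 6, cable 14, cable 9, cable 5, cable 7.
Strictly between cable 12 and cable 13 are those in both lists: cable 5, cable 7 — 2 elements.

2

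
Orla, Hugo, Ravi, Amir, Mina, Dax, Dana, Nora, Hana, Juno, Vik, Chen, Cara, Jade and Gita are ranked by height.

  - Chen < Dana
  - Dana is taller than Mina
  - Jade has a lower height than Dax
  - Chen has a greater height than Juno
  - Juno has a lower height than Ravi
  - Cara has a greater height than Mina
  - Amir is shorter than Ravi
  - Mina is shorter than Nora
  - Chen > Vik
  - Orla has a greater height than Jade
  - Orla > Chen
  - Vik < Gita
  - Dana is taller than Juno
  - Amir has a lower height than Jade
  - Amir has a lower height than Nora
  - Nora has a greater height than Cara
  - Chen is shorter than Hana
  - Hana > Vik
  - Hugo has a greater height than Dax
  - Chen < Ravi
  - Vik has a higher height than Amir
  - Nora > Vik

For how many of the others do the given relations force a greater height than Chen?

Directly above Chen: Hana, Ravi, Orla, Dana.
No other element is forced above Chen by the given relations, so the count is 4.

4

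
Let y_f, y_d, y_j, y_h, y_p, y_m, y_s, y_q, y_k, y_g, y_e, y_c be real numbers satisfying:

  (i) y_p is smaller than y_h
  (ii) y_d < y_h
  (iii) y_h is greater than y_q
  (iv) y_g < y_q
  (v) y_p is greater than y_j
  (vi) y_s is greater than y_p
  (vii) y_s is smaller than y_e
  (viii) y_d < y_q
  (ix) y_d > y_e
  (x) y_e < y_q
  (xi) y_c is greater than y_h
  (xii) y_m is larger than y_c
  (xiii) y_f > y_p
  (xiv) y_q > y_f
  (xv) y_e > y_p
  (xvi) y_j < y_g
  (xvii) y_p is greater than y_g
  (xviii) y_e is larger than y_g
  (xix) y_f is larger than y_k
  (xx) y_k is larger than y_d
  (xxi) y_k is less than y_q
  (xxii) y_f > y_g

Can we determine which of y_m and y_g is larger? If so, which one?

y_m

y_g < y_p and y_p < y_s give y_g < y_s.
With y_s < y_e: y_g < y_p < y_s < y_e.
Then y_e < y_d extends the chain to y_d.
Then y_d < y_k extends the chain to y_k.
Then y_k < y_f extends the chain to y_f.
Then y_f < y_q extends the chain to y_q.
With y_q < y_h: y_g < y_p < y_s < y_e < y_d < y_k < y_f < y_q < y_h.
Then y_h < y_c extends the chain to y_c.
With y_c < y_m: y_g < y_p < y_s < y_e < y_d < y_k < y_f < y_q < y_h < y_c < y_m.
So y_m is larger.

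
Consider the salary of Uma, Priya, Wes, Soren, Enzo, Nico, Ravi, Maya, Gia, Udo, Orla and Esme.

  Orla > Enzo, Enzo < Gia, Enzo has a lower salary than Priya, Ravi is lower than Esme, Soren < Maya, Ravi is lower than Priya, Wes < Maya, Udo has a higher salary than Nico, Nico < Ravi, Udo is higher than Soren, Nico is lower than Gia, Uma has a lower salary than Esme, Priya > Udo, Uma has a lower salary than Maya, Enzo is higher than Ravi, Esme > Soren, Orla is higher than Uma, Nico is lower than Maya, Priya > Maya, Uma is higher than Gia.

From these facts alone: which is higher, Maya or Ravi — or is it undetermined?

Following the relations from Ravi: Ravi < Enzo < Gia < Uma < Maya.
So Maya is higher.

Maya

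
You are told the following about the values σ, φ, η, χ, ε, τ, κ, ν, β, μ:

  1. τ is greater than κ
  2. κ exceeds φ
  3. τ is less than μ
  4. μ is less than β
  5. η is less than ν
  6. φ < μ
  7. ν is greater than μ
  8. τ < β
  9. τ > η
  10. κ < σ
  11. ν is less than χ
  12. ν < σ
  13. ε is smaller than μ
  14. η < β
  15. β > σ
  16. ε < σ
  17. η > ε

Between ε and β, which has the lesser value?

ε

Following the relations from ε: ε < η < τ < μ < ν < σ < β.
So ε < β; ε is the smaller of the two.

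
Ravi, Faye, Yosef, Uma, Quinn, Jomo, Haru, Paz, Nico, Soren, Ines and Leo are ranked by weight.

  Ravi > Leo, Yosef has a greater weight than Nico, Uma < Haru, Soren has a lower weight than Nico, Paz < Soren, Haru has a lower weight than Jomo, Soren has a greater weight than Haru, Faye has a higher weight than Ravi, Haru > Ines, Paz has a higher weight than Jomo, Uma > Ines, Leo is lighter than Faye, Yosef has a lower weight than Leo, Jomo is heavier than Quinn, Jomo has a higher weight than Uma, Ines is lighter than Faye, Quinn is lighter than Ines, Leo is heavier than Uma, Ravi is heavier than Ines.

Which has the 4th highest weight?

Yosef

Piecing the relations together gives one ordering: Quinn < Ines < Uma < Haru < Jomo < Paz < Soren < Nico < Yosef < Leo < Ravi < Faye.
Counting 4 from the largest end gives Yosef.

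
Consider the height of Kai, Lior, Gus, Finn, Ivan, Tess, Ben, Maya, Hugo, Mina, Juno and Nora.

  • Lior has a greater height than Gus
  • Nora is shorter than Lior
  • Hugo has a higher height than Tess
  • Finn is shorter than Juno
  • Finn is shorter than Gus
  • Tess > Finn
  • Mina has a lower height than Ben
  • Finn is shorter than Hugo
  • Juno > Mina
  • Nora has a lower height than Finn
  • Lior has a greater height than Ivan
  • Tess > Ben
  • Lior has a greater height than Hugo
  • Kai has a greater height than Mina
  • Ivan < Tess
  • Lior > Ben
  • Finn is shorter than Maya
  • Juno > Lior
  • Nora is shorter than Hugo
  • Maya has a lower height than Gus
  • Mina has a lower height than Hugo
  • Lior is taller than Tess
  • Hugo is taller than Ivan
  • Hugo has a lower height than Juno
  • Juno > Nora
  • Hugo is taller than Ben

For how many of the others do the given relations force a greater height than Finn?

6

The elements the relations force above Finn are Maya, Tess, Gus, Hugo, Lior, Juno — no chain reaches any other.
That is 6.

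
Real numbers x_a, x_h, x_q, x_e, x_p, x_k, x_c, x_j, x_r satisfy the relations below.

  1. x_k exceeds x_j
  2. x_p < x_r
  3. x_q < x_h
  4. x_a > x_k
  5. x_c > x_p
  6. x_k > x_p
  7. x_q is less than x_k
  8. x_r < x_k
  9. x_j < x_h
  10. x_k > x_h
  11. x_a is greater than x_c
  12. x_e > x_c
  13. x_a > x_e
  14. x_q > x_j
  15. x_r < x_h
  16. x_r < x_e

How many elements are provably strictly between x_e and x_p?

2

The relations place x_p below x_e. An element lies strictly between them when it is forced above x_p and also forced below x_e.
Above x_p: {x_r, x_c, x_h, x_k, x_a}. Below x_e: {x_r, x_c}.
Intersection: {x_r, x_c} — 2.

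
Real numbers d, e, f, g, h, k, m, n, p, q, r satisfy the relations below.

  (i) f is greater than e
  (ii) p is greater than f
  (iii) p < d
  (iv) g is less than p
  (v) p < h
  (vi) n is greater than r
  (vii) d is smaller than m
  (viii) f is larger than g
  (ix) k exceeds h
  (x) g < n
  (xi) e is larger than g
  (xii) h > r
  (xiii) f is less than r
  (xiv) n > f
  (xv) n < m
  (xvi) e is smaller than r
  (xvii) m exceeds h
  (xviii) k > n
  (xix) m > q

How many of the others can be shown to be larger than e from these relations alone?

8

The elements the relations force above e are f, r, p, d, h, n, k, m — no chain reaches any other.
That is 8.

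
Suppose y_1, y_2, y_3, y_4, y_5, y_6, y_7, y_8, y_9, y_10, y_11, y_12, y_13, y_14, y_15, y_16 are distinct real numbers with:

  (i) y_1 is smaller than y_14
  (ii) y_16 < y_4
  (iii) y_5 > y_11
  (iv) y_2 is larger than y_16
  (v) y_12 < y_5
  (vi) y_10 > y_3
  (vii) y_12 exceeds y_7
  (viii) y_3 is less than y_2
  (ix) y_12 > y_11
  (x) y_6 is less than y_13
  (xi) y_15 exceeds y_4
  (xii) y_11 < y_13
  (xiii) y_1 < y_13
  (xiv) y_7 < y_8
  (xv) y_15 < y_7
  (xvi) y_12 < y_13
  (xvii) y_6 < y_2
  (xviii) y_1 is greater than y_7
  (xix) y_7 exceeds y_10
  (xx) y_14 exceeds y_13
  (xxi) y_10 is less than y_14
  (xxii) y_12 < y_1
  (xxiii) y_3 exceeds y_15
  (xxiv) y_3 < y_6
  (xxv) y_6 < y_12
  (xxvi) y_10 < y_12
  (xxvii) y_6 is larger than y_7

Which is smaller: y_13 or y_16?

y_16

y_16 < y_4 and y_4 < y_15 give y_16 < y_15.
With y_15 < y_3: y_16 < y_4 < y_15 < y_3.
With y_3 < y_10: y_16 < y_4 < y_15 < y_3 < y_10.
With y_10 < y_7: y_16 < y_4 < y_15 < y_3 < y_10 < y_7.
Then y_7 < y_6 extends the chain to y_6.
Then y_6 < y_12 extends the chain to y_12.
With y_12 < y_1: y_16 < y_4 < y_15 < y_3 < y_10 < y_7 < y_6 < y_12 < y_1.
Then y_1 < y_13 extends the chain to y_13.
So y_16 < y_13; y_16 is the smaller of the two.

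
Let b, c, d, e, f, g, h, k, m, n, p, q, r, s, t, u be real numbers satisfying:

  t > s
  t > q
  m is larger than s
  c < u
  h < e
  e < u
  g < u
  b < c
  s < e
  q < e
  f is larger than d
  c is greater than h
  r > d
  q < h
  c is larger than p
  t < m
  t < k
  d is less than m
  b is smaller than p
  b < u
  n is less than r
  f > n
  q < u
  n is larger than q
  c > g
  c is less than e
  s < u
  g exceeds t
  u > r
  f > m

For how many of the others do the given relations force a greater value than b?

From b the given relations immediately reach p, c, u.
From those, e — 4 in total.
Nothing else is reachable above b; 4 in all.

4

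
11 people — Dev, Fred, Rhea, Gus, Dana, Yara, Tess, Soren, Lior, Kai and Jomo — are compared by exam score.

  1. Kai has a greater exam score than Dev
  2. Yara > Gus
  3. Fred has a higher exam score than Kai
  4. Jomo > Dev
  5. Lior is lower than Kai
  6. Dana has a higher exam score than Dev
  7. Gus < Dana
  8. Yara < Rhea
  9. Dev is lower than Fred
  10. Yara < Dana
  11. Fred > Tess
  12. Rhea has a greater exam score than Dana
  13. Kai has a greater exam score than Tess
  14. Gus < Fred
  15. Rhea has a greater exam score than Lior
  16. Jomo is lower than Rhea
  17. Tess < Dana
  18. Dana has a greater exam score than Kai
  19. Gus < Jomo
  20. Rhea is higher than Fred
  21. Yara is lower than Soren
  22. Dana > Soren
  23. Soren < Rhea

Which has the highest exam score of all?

Dev is not greatest since Dev < Jomo; Tess is not greatest since Tess < Kai; Lior is not greatest since Lior < Rhea; Gus is not greatest since Gus < Yara; Yara is not greatest since Yara < Dana; Soren is not greatest since Soren < Rhea; Kai is not greatest since Kai < Fred; Fred is not greatest since Fred < Rhea; Jomo is not greatest since Jomo < Rhea; Dana is not greatest since Dana < Rhea.
Only Rhea has nothing above it, so Rhea is the highest exam score.

Rhea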